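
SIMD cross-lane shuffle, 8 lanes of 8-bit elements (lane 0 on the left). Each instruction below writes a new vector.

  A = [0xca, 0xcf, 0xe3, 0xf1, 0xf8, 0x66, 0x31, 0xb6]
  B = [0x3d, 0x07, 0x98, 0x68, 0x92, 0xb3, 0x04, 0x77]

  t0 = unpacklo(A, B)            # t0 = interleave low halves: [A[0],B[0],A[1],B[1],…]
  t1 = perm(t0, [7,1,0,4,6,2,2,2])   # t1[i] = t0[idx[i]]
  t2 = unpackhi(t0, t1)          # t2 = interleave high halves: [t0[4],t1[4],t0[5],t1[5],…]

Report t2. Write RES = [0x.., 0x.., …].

RES = [ 0xe3  0xf1  0x98  0xcf  0xf1  0xcf  0x68  0xcf ]

t0 = [0xca, 0x3d, 0xcf, 0x07, 0xe3, 0x98, 0xf1, 0x68]
t1 = [0x68, 0x3d, 0xca, 0xe3, 0xf1, 0xcf, 0xcf, 0xcf]
t2 = [0xe3, 0xf1, 0x98, 0xcf, 0xf1, 0xcf, 0x68, 0xcf]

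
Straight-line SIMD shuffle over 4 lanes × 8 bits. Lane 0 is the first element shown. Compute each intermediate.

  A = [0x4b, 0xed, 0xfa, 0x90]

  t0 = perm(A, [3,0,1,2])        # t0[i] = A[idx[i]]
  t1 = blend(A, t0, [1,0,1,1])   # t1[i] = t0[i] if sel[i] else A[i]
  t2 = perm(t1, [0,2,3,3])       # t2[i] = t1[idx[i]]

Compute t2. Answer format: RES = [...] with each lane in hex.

RES = [0x90, 0xed, 0xfa, 0xfa]

  t0: 90 4b ed fa
  t1: 90 ed ed fa
  t2: 90 ed fa fa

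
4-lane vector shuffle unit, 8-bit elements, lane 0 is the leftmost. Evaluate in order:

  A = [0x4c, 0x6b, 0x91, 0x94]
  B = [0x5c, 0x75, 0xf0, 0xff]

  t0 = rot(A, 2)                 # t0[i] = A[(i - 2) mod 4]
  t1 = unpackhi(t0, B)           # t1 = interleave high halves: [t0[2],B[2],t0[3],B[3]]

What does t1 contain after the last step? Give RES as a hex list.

t0 = [0x91, 0x94, 0x4c, 0x6b]
t1 = [0x4c, 0xf0, 0x6b, 0xff]

RES = [ 0x4c  0xf0  0x6b  0xff ]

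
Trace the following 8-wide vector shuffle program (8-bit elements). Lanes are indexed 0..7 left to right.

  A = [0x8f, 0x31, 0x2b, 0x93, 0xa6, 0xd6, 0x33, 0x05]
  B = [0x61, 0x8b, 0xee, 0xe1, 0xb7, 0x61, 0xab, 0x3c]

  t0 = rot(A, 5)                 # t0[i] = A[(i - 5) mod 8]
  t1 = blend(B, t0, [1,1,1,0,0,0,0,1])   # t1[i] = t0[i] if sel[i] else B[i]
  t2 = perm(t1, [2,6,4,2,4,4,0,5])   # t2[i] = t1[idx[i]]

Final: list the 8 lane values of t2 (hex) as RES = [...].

  t0: 93 a6 d6 33 05 8f 31 2b
  t1: 93 a6 d6 e1 b7 61 ab 2b
  t2: d6 ab b7 d6 b7 b7 93 61

RES = [0xd6, 0xab, 0xb7, 0xd6, 0xb7, 0xb7, 0x93, 0x61]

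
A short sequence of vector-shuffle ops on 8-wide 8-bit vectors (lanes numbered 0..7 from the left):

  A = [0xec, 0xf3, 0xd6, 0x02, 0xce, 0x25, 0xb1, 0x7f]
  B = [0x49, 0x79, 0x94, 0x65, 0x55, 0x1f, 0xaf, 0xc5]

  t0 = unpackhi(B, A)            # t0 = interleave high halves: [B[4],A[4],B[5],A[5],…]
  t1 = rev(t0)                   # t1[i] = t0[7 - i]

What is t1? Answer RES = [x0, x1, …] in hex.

RES = [ 0x7f  0xc5  0xb1  0xaf  0x25  0x1f  0xce  0x55 ]

→ t0 |55|ce|1f|25|af|b1|c5|7f|
→ t1 |7f|c5|b1|af|25|1f|ce|55|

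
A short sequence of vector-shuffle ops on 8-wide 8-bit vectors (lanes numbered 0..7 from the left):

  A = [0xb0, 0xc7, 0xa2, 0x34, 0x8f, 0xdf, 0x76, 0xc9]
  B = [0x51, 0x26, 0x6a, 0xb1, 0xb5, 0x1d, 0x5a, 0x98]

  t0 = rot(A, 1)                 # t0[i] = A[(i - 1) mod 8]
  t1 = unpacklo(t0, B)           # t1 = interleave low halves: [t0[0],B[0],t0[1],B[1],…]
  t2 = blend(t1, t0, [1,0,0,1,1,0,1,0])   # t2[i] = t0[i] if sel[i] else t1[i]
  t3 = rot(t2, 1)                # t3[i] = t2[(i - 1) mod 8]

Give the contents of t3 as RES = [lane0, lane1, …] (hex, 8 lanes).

RES = [0xb1, 0xc9, 0x51, 0xb0, 0xa2, 0x34, 0x6a, 0xdf]

→ t0 |c9|b0|c7|a2|34|8f|df|76|
→ t1 |c9|51|b0|26|c7|6a|a2|b1|
→ t2 |c9|51|b0|a2|34|6a|df|b1|
→ t3 |b1|c9|51|b0|a2|34|6a|df|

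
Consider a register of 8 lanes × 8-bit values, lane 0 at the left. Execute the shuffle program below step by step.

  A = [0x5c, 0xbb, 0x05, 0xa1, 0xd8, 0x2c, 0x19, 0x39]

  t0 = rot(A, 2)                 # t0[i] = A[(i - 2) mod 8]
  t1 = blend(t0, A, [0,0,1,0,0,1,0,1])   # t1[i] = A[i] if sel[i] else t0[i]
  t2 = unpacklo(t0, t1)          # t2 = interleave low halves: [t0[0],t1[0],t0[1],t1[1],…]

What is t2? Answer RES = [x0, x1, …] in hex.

t0 = [0x19, 0x39, 0x5c, 0xbb, 0x05, 0xa1, 0xd8, 0x2c]
t1 = [0x19, 0x39, 0x05, 0xbb, 0x05, 0x2c, 0xd8, 0x39]
t2 = [0x19, 0x19, 0x39, 0x39, 0x5c, 0x05, 0xbb, 0xbb]

RES = [ 0x19  0x19  0x39  0x39  0x5c  0x05  0xbb  0xbb ]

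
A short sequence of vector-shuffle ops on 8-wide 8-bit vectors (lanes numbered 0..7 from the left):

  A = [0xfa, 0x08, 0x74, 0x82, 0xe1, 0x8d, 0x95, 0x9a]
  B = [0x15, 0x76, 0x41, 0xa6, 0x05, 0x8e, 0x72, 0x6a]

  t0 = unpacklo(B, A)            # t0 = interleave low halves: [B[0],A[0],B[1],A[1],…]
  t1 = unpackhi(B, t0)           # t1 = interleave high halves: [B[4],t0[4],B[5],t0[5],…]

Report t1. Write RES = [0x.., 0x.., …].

→ t0 |15|fa|76|08|41|74|a6|82|
→ t1 |05|41|8e|74|72|a6|6a|82|

RES = [ 0x05  0x41  0x8e  0x74  0x72  0xa6  0x6a  0x82 ]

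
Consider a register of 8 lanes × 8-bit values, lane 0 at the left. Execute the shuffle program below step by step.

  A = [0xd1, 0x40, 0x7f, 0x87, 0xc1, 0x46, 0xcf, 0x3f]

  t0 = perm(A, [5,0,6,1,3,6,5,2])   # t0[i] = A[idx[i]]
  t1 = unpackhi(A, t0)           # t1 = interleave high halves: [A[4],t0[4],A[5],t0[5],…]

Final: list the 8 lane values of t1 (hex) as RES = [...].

  t0: 46 d1 cf 40 87 cf 46 7f
  t1: c1 87 46 cf cf 46 3f 7f

RES = [0xc1, 0x87, 0x46, 0xcf, 0xcf, 0x46, 0x3f, 0x7f]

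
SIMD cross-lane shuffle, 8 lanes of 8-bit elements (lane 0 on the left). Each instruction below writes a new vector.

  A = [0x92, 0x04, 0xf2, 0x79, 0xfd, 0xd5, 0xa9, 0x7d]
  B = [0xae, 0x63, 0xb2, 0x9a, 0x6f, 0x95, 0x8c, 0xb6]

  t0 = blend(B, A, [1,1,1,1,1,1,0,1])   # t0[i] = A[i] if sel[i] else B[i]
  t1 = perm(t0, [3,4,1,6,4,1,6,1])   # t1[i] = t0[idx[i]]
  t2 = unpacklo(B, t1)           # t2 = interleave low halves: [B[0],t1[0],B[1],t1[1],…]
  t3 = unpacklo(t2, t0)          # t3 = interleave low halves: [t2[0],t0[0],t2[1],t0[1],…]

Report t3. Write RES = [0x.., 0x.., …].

RES = [ 0xae  0x92  0x79  0x04  0x63  0xf2  0xfd  0x79 ]

  t0: 92 04 f2 79 fd d5 8c 7d
  t1: 79 fd 04 8c fd 04 8c 04
  t2: ae 79 63 fd b2 04 9a 8c
  t3: ae 92 79 04 63 f2 fd 79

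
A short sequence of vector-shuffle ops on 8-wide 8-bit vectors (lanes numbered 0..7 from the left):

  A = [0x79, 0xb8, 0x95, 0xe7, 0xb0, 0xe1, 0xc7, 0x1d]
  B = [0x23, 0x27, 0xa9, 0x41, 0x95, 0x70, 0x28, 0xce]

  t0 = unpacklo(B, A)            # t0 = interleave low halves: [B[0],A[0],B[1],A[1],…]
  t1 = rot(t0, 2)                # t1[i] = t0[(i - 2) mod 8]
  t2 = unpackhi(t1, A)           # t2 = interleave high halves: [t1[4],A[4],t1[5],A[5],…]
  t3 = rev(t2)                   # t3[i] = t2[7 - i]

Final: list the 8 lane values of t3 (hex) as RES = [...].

  t0: 23 79 27 b8 a9 95 41 e7
  t1: 41 e7 23 79 27 b8 a9 95
  t2: 27 b0 b8 e1 a9 c7 95 1d
  t3: 1d 95 c7 a9 e1 b8 b0 27

RES = [0x1d, 0x95, 0xc7, 0xa9, 0xe1, 0xb8, 0xb0, 0x27]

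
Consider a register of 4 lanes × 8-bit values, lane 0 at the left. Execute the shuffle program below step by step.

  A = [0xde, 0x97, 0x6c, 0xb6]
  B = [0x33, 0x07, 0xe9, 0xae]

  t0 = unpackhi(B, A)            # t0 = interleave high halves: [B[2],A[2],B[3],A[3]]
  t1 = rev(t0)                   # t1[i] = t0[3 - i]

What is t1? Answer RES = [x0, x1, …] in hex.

→ t0 |e9|6c|ae|b6|
→ t1 |b6|ae|6c|e9|

RES = [0xb6, 0xae, 0x6c, 0xe9]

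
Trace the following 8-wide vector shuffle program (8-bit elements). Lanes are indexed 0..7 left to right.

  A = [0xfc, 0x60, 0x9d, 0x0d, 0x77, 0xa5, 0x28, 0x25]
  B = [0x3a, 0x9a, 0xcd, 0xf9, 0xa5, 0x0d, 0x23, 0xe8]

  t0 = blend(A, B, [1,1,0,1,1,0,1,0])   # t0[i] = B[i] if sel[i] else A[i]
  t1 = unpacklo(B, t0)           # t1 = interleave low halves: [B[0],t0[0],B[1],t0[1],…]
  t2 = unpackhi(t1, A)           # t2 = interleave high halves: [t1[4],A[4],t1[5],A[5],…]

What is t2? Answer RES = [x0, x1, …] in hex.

t0 = [0x3a, 0x9a, 0x9d, 0xf9, 0xa5, 0xa5, 0x23, 0x25]
t1 = [0x3a, 0x3a, 0x9a, 0x9a, 0xcd, 0x9d, 0xf9, 0xf9]
t2 = [0xcd, 0x77, 0x9d, 0xa5, 0xf9, 0x28, 0xf9, 0x25]

RES = [ 0xcd  0x77  0x9d  0xa5  0xf9  0x28  0xf9  0x25 ]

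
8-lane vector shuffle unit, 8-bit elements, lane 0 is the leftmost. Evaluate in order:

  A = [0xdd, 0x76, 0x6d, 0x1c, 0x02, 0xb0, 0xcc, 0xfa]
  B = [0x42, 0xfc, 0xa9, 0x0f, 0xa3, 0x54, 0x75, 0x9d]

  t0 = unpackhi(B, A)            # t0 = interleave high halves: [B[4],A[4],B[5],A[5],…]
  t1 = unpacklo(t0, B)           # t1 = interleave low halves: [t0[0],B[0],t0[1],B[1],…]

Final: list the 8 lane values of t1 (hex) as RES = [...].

RES = [ 0xa3  0x42  0x02  0xfc  0x54  0xa9  0xb0  0x0f ]

→ t0 |a3|02|54|b0|75|cc|9d|fa|
→ t1 |a3|42|02|fc|54|a9|b0|0f|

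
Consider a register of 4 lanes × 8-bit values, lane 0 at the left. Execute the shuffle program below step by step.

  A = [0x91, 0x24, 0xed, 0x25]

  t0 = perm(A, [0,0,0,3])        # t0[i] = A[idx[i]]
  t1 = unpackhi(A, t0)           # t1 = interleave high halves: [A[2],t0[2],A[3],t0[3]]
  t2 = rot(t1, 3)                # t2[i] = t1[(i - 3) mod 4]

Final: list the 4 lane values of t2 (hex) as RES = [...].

t0 = [0x91, 0x91, 0x91, 0x25]
t1 = [0xed, 0x91, 0x25, 0x25]
t2 = [0x91, 0x25, 0x25, 0xed]

RES = [ 0x91  0x25  0x25  0xed ]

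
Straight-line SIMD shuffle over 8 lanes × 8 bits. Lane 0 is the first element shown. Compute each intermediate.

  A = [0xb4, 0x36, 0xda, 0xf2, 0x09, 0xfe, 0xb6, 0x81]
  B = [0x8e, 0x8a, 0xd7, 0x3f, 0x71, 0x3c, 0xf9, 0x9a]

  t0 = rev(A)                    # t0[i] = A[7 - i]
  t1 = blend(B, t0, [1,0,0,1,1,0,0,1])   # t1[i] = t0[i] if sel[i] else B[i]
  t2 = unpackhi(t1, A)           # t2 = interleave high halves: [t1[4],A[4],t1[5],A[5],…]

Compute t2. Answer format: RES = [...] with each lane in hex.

RES = [0xf2, 0x09, 0x3c, 0xfe, 0xf9, 0xb6, 0xb4, 0x81]

t0 = [0x81, 0xb6, 0xfe, 0x09, 0xf2, 0xda, 0x36, 0xb4]
t1 = [0x81, 0x8a, 0xd7, 0x09, 0xf2, 0x3c, 0xf9, 0xb4]
t2 = [0xf2, 0x09, 0x3c, 0xfe, 0xf9, 0xb6, 0xb4, 0x81]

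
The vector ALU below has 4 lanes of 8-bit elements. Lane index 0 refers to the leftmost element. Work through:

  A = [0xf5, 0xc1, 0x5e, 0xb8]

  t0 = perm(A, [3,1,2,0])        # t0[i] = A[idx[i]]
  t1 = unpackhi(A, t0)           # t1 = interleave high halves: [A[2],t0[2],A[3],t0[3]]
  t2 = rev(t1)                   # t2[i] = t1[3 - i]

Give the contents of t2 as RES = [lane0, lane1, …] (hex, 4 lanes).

RES = [0xf5, 0xb8, 0x5e, 0x5e]

→ t0 |b8|c1|5e|f5|
→ t1 |5e|5e|b8|f5|
→ t2 |f5|b8|5e|5e|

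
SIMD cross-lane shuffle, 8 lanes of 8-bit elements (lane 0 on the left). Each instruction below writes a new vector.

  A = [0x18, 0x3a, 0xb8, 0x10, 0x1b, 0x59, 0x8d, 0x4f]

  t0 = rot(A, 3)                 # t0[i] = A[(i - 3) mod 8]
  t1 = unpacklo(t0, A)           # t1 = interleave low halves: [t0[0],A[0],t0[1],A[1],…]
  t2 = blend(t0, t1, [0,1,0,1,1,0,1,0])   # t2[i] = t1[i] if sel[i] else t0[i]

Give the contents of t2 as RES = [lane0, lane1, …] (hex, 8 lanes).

RES = [ 0x59  0x18  0x4f  0x3a  0x4f  0xb8  0x18  0x1b ]

t0 = [0x59, 0x8d, 0x4f, 0x18, 0x3a, 0xb8, 0x10, 0x1b]
t1 = [0x59, 0x18, 0x8d, 0x3a, 0x4f, 0xb8, 0x18, 0x10]
t2 = [0x59, 0x18, 0x4f, 0x3a, 0x4f, 0xb8, 0x18, 0x1b]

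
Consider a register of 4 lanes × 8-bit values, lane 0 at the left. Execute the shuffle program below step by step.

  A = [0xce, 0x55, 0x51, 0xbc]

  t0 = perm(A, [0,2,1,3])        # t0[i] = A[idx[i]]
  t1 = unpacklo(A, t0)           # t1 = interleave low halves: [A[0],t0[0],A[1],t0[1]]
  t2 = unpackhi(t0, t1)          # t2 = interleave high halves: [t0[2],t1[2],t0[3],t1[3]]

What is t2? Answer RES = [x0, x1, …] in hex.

  t0: ce 51 55 bc
  t1: ce ce 55 51
  t2: 55 55 bc 51

RES = [ 0x55  0x55  0xbc  0x51 ]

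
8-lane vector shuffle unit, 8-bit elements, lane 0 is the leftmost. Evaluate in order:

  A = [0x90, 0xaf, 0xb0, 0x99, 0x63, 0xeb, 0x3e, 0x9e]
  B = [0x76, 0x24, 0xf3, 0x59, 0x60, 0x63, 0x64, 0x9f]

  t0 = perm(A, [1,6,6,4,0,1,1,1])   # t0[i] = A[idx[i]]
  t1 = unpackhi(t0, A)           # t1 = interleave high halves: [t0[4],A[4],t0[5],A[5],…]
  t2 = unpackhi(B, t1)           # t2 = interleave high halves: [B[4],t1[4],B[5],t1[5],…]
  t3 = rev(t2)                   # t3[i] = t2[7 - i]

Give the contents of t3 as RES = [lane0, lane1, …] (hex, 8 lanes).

→ t0 |af|3e|3e|63|90|af|af|af|
→ t1 |90|63|af|eb|af|3e|af|9e|
→ t2 |60|af|63|3e|64|af|9f|9e|
→ t3 |9e|9f|af|64|3e|63|af|60|

RES = [0x9e, 0x9f, 0xaf, 0x64, 0x3e, 0x63, 0xaf, 0x60]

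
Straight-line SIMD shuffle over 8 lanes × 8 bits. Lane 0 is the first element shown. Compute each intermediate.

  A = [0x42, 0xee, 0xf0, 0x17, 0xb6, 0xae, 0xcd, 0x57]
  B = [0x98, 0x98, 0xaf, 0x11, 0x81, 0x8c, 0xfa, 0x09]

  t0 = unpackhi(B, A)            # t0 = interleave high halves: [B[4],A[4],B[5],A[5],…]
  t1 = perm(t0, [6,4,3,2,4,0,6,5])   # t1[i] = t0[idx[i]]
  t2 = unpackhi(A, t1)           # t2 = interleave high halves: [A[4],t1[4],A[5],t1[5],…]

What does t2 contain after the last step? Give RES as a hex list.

RES = [0xb6, 0xfa, 0xae, 0x81, 0xcd, 0x09, 0x57, 0xcd]

→ t0 |81|b6|8c|ae|fa|cd|09|57|
→ t1 |09|fa|ae|8c|fa|81|09|cd|
→ t2 |b6|fa|ae|81|cd|09|57|cd|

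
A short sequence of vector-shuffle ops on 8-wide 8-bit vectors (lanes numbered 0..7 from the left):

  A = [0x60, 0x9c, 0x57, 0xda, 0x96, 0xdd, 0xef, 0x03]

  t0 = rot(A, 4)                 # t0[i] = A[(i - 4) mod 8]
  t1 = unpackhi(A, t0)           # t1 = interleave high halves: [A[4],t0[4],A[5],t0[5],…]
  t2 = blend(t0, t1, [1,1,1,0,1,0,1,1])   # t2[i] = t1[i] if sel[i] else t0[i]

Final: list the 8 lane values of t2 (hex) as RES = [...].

RES = [0x96, 0x60, 0xdd, 0x03, 0xef, 0x9c, 0x03, 0xda]

  t0: 96 dd ef 03 60 9c 57 da
  t1: 96 60 dd 9c ef 57 03 da
  t2: 96 60 dd 03 ef 9c 03 da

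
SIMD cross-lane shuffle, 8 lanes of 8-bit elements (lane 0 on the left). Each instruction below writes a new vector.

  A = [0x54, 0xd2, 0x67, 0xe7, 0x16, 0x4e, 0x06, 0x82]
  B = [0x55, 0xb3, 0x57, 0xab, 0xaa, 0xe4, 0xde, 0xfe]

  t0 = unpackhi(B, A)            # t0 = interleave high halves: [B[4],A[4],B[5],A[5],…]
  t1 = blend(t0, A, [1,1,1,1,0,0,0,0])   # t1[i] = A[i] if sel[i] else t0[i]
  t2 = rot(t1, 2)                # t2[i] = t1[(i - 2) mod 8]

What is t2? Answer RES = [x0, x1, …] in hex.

RES = [ 0xfe  0x82  0x54  0xd2  0x67  0xe7  0xde  0x06 ]

  t0: aa 16 e4 4e de 06 fe 82
  t1: 54 d2 67 e7 de 06 fe 82
  t2: fe 82 54 d2 67 e7 de 06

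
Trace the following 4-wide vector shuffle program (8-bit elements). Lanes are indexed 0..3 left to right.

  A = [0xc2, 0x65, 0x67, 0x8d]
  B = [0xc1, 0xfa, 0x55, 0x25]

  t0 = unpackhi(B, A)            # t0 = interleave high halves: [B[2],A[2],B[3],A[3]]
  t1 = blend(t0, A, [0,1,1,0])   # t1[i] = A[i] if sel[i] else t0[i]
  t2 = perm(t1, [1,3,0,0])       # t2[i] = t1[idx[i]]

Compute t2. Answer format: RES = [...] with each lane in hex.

RES = [ 0x65  0x8d  0x55  0x55 ]

t0 = [0x55, 0x67, 0x25, 0x8d]
t1 = [0x55, 0x65, 0x67, 0x8d]
t2 = [0x65, 0x8d, 0x55, 0x55]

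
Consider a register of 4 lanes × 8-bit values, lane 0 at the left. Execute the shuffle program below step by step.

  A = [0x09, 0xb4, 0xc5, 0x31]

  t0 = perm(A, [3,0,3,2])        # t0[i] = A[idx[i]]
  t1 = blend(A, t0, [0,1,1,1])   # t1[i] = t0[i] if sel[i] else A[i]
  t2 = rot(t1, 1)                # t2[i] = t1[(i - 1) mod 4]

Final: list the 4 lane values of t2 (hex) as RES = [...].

RES = [ 0xc5  0x09  0x09  0x31 ]

  t0: 31 09 31 c5
  t1: 09 09 31 c5
  t2: c5 09 09 31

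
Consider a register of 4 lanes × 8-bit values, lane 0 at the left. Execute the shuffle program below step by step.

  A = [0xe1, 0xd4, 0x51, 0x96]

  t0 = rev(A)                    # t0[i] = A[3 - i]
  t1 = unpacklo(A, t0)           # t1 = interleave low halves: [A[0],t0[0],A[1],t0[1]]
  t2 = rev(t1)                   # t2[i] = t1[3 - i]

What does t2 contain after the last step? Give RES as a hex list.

  t0: 96 51 d4 e1
  t1: e1 96 d4 51
  t2: 51 d4 96 e1

RES = [0x51, 0xd4, 0x96, 0xe1]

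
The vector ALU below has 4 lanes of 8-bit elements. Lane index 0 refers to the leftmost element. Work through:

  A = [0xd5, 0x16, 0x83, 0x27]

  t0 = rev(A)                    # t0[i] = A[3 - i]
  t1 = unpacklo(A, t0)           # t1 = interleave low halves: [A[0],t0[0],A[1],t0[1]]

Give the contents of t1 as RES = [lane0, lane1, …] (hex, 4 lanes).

t0 = [0x27, 0x83, 0x16, 0xd5]
t1 = [0xd5, 0x27, 0x16, 0x83]

RES = [ 0xd5  0x27  0x16  0x83 ]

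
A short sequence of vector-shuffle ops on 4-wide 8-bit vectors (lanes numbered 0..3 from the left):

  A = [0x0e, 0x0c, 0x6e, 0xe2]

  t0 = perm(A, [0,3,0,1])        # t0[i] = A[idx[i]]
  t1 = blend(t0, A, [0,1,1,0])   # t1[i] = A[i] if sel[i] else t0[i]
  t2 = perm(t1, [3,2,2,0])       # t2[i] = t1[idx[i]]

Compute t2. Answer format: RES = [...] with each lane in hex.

RES = [ 0x0c  0x6e  0x6e  0x0e ]

→ t0 |0e|e2|0e|0c|
→ t1 |0e|0c|6e|0c|
→ t2 |0c|6e|6e|0e|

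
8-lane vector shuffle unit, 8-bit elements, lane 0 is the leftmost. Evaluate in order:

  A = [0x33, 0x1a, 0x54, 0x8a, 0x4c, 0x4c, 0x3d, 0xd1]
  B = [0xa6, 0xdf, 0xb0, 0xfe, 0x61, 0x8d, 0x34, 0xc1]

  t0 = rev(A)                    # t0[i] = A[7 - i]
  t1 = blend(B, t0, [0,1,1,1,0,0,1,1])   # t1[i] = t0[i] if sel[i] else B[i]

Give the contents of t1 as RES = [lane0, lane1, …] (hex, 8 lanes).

RES = [ 0xa6  0x3d  0x4c  0x4c  0x61  0x8d  0x1a  0x33 ]

  t0: d1 3d 4c 4c 8a 54 1a 33
  t1: a6 3d 4c 4c 61 8d 1a 33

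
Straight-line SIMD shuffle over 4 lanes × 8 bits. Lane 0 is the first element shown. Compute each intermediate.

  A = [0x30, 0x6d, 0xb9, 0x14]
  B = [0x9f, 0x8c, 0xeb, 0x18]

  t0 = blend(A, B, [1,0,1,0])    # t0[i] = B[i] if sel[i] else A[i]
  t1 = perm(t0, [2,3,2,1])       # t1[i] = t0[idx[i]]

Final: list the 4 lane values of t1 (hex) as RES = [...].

RES = [0xeb, 0x14, 0xeb, 0x6d]

t0 = [0x9f, 0x6d, 0xeb, 0x14]
t1 = [0xeb, 0x14, 0xeb, 0x6d]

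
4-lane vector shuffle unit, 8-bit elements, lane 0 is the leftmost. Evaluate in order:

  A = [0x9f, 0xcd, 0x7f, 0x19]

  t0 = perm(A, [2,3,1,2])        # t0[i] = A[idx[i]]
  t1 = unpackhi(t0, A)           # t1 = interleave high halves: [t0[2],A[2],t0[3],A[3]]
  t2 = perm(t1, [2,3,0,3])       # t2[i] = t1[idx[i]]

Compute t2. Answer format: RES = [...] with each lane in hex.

  t0: 7f 19 cd 7f
  t1: cd 7f 7f 19
  t2: 7f 19 cd 19

RES = [ 0x7f  0x19  0xcd  0x19 ]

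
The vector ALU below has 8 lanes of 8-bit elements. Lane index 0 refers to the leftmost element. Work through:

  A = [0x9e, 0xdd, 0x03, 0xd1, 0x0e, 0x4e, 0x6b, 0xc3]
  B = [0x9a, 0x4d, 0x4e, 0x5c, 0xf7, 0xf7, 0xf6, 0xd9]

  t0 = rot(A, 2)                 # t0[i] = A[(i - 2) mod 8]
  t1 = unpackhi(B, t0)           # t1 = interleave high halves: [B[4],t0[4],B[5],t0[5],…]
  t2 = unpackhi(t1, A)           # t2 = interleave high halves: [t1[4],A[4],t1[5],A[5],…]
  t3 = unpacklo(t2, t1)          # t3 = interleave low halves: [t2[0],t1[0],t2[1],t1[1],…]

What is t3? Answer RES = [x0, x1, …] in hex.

→ t0 |6b|c3|9e|dd|03|d1|0e|4e|
→ t1 |f7|03|f7|d1|f6|0e|d9|4e|
→ t2 |f6|0e|0e|4e|d9|6b|4e|c3|
→ t3 |f6|f7|0e|03|0e|f7|4e|d1|

RES = [0xf6, 0xf7, 0x0e, 0x03, 0x0e, 0xf7, 0x4e, 0xd1]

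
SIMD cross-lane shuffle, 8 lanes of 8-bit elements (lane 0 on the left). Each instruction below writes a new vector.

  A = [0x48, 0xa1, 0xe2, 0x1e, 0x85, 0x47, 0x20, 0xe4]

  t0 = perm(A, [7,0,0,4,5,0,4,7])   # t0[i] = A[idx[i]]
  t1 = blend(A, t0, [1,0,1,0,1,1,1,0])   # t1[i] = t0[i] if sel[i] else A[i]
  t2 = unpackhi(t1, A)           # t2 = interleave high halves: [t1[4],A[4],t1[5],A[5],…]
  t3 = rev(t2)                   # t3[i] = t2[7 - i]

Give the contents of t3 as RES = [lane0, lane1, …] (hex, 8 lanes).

  t0: e4 48 48 85 47 48 85 e4
  t1: e4 a1 48 1e 47 48 85 e4
  t2: 47 85 48 47 85 20 e4 e4
  t3: e4 e4 20 85 47 48 85 47

RES = [ 0xe4  0xe4  0x20  0x85  0x47  0x48  0x85  0x47 ]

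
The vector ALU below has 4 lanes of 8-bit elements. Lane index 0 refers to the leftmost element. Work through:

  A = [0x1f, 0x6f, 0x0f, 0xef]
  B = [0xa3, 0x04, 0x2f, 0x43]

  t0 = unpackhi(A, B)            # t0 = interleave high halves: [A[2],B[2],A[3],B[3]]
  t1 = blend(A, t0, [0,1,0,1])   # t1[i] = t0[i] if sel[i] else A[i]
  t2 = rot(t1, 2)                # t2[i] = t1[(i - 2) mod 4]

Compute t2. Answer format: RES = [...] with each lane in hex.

  t0: 0f 2f ef 43
  t1: 1f 2f 0f 43
  t2: 0f 43 1f 2f

RES = [0x0f, 0x43, 0x1f, 0x2f]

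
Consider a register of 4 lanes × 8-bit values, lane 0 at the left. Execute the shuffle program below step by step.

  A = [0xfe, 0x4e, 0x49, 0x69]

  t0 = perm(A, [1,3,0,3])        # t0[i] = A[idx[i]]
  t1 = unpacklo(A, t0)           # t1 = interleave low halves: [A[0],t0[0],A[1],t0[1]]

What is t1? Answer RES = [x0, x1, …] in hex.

RES = [ 0xfe  0x4e  0x4e  0x69 ]

→ t0 |4e|69|fe|69|
→ t1 |fe|4e|4e|69|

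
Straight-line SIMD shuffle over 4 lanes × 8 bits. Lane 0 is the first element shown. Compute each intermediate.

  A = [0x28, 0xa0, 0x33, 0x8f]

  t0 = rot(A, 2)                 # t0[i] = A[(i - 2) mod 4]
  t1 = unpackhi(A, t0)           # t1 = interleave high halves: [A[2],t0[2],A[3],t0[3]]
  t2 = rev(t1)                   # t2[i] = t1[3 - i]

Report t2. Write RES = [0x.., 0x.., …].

→ t0 |33|8f|28|a0|
→ t1 |33|28|8f|a0|
→ t2 |a0|8f|28|33|

RES = [ 0xa0  0x8f  0x28  0x33 ]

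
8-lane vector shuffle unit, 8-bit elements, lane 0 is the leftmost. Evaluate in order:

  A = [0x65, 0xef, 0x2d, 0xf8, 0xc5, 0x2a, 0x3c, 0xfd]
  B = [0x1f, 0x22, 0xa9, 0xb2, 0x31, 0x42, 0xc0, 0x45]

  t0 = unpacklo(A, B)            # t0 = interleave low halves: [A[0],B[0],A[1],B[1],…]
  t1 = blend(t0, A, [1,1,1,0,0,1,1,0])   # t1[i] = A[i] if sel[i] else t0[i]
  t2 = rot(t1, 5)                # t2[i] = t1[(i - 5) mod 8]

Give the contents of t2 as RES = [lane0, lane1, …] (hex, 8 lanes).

  t0: 65 1f ef 22 2d a9 f8 b2
  t1: 65 ef 2d 22 2d 2a 3c b2
  t2: 22 2d 2a 3c b2 65 ef 2d

RES = [0x22, 0x2d, 0x2a, 0x3c, 0xb2, 0x65, 0xef, 0x2d]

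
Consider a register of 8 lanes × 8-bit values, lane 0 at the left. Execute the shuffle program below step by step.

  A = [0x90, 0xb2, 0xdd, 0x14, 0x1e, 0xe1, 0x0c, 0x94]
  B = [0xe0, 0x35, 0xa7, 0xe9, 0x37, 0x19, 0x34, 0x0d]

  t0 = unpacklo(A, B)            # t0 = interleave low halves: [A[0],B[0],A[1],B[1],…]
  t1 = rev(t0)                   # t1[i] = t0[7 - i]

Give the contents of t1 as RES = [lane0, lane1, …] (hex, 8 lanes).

  t0: 90 e0 b2 35 dd a7 14 e9
  t1: e9 14 a7 dd 35 b2 e0 90

RES = [ 0xe9  0x14  0xa7  0xdd  0x35  0xb2  0xe0  0x90 ]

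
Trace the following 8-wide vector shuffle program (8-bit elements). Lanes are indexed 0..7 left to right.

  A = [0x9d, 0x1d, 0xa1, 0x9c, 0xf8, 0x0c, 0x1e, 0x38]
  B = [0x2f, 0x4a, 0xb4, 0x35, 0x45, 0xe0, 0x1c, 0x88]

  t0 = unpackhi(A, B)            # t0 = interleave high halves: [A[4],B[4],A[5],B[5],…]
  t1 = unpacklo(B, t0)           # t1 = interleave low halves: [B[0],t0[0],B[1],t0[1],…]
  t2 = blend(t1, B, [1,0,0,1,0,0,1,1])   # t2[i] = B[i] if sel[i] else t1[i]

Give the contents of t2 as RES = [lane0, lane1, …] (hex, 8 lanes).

RES = [ 0x2f  0xf8  0x4a  0x35  0xb4  0x0c  0x1c  0x88 ]

t0 = [0xf8, 0x45, 0x0c, 0xe0, 0x1e, 0x1c, 0x38, 0x88]
t1 = [0x2f, 0xf8, 0x4a, 0x45, 0xb4, 0x0c, 0x35, 0xe0]
t2 = [0x2f, 0xf8, 0x4a, 0x35, 0xb4, 0x0c, 0x1c, 0x88]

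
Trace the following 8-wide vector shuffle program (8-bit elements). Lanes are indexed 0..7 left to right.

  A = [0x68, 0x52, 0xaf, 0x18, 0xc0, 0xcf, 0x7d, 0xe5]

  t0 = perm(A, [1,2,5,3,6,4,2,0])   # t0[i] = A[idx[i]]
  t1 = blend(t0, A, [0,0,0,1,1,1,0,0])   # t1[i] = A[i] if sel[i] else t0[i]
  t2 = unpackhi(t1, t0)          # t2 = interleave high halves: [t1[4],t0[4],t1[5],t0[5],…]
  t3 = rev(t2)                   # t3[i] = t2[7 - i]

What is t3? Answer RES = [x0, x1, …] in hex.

RES = [0x68, 0x68, 0xaf, 0xaf, 0xc0, 0xcf, 0x7d, 0xc0]

t0 = [0x52, 0xaf, 0xcf, 0x18, 0x7d, 0xc0, 0xaf, 0x68]
t1 = [0x52, 0xaf, 0xcf, 0x18, 0xc0, 0xcf, 0xaf, 0x68]
t2 = [0xc0, 0x7d, 0xcf, 0xc0, 0xaf, 0xaf, 0x68, 0x68]
t3 = [0x68, 0x68, 0xaf, 0xaf, 0xc0, 0xcf, 0x7d, 0xc0]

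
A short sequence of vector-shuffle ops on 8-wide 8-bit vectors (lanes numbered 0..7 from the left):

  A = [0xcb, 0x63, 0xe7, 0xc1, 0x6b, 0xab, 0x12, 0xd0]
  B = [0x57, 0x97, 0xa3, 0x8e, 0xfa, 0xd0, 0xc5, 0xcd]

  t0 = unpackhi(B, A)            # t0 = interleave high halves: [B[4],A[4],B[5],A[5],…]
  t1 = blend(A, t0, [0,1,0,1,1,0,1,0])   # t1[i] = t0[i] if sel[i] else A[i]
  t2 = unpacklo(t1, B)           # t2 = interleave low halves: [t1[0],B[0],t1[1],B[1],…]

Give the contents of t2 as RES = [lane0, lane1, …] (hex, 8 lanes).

RES = [ 0xcb  0x57  0x6b  0x97  0xe7  0xa3  0xab  0x8e ]

t0 = [0xfa, 0x6b, 0xd0, 0xab, 0xc5, 0x12, 0xcd, 0xd0]
t1 = [0xcb, 0x6b, 0xe7, 0xab, 0xc5, 0xab, 0xcd, 0xd0]
t2 = [0xcb, 0x57, 0x6b, 0x97, 0xe7, 0xa3, 0xab, 0x8e]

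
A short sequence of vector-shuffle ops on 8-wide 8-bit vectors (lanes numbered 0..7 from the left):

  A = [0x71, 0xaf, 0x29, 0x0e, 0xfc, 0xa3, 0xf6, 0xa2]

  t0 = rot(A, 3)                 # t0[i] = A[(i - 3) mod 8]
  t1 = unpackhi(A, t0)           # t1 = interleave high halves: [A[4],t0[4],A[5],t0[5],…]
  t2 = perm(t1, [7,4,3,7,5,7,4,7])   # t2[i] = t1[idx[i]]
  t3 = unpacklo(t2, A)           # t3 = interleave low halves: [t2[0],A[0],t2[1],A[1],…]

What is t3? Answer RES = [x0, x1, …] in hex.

t0 = [0xa3, 0xf6, 0xa2, 0x71, 0xaf, 0x29, 0x0e, 0xfc]
t1 = [0xfc, 0xaf, 0xa3, 0x29, 0xf6, 0x0e, 0xa2, 0xfc]
t2 = [0xfc, 0xf6, 0x29, 0xfc, 0x0e, 0xfc, 0xf6, 0xfc]
t3 = [0xfc, 0x71, 0xf6, 0xaf, 0x29, 0x29, 0xfc, 0x0e]

RES = [0xfc, 0x71, 0xf6, 0xaf, 0x29, 0x29, 0xfc, 0x0e]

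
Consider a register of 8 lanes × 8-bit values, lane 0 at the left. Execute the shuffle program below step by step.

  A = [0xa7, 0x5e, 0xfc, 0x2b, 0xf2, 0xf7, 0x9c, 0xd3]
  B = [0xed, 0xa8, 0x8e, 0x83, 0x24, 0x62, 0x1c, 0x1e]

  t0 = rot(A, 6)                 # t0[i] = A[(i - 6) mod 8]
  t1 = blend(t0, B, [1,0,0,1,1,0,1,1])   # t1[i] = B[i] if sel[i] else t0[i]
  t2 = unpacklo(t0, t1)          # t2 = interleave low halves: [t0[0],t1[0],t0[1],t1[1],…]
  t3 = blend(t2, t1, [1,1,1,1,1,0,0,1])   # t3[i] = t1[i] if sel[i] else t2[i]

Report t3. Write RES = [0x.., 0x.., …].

t0 = [0xfc, 0x2b, 0xf2, 0xf7, 0x9c, 0xd3, 0xa7, 0x5e]
t1 = [0xed, 0x2b, 0xf2, 0x83, 0x24, 0xd3, 0x1c, 0x1e]
t2 = [0xfc, 0xed, 0x2b, 0x2b, 0xf2, 0xf2, 0xf7, 0x83]
t3 = [0xed, 0x2b, 0xf2, 0x83, 0x24, 0xf2, 0xf7, 0x1e]

RES = [ 0xed  0x2b  0xf2  0x83  0x24  0xf2  0xf7  0x1e ]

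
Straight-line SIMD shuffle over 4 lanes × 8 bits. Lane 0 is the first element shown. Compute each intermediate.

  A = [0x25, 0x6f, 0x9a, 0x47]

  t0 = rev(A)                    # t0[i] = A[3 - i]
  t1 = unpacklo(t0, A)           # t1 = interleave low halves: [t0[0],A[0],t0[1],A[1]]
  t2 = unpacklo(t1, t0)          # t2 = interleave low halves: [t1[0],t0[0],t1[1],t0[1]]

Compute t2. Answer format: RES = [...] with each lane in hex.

→ t0 |47|9a|6f|25|
→ t1 |47|25|9a|6f|
→ t2 |47|47|25|9a|

RES = [ 0x47  0x47  0x25  0x9a ]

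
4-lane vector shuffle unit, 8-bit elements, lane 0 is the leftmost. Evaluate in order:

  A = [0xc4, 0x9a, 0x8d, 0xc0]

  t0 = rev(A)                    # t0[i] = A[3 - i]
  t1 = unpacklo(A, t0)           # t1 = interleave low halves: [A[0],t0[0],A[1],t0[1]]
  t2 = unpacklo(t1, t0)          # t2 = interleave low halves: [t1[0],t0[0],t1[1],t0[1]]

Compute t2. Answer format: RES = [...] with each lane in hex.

RES = [0xc4, 0xc0, 0xc0, 0x8d]

  t0: c0 8d 9a c4
  t1: c4 c0 9a 8d
  t2: c4 c0 c0 8d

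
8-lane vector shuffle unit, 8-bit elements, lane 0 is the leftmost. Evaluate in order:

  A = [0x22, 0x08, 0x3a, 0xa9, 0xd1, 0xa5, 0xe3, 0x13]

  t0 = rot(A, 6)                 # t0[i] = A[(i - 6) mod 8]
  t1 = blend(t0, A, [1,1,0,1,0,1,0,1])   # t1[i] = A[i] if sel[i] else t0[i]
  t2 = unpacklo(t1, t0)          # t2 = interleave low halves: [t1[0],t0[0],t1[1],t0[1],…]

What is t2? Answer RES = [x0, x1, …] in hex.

RES = [ 0x22  0x3a  0x08  0xa9  0xd1  0xd1  0xa9  0xa5 ]

  t0: 3a a9 d1 a5 e3 13 22 08
  t1: 22 08 d1 a9 e3 a5 22 13
  t2: 22 3a 08 a9 d1 d1 a9 a5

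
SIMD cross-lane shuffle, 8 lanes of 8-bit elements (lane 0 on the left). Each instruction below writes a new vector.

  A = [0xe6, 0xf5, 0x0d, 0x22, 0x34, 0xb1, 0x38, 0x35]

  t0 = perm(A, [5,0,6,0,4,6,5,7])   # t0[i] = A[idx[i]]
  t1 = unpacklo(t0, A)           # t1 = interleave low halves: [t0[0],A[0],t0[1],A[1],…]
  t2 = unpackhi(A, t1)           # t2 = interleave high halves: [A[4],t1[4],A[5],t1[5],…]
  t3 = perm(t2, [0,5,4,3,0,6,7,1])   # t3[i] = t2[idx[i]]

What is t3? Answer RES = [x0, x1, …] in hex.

→ t0 |b1|e6|38|e6|34|38|b1|35|
→ t1 |b1|e6|e6|f5|38|0d|e6|22|
→ t2 |34|38|b1|0d|38|e6|35|22|
→ t3 |34|e6|38|0d|34|35|22|38|

RES = [0x34, 0xe6, 0x38, 0x0d, 0x34, 0x35, 0x22, 0x38]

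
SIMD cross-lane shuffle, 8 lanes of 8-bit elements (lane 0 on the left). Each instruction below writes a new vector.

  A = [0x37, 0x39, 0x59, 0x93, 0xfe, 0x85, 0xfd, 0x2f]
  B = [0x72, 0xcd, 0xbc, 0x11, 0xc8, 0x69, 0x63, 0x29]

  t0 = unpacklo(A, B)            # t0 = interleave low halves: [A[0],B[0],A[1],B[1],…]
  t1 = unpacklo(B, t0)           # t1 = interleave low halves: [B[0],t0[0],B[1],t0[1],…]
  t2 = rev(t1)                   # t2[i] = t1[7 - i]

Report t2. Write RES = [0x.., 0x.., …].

t0 = [0x37, 0x72, 0x39, 0xcd, 0x59, 0xbc, 0x93, 0x11]
t1 = [0x72, 0x37, 0xcd, 0x72, 0xbc, 0x39, 0x11, 0xcd]
t2 = [0xcd, 0x11, 0x39, 0xbc, 0x72, 0xcd, 0x37, 0x72]

RES = [ 0xcd  0x11  0x39  0xbc  0x72  0xcd  0x37  0x72 ]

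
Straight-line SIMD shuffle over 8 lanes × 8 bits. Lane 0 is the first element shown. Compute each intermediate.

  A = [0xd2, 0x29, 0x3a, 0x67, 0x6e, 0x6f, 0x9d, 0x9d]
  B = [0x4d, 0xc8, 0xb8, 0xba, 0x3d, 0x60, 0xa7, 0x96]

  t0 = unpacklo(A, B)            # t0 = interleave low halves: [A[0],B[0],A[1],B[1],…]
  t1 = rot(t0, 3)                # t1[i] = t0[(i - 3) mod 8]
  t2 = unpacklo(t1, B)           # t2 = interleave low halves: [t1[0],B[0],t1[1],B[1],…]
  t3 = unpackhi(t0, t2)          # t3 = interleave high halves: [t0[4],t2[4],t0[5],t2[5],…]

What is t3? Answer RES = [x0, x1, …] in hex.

RES = [0x3a, 0xba, 0xb8, 0xb8, 0x67, 0xd2, 0xba, 0xba]

  t0: d2 4d 29 c8 3a b8 67 ba
  t1: b8 67 ba d2 4d 29 c8 3a
  t2: b8 4d 67 c8 ba b8 d2 ba
  t3: 3a ba b8 b8 67 d2 ba ba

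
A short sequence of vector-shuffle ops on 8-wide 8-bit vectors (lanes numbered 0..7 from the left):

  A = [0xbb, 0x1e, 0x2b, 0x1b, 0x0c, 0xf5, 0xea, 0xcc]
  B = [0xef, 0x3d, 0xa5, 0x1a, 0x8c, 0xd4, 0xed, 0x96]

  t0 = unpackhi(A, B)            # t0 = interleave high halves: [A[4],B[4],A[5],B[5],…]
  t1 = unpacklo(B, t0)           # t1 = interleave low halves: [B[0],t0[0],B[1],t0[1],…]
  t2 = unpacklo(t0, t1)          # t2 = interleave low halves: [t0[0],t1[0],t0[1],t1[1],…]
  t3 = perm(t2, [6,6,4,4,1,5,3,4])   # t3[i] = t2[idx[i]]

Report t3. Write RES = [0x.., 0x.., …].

RES = [ 0xd4  0xd4  0xf5  0xf5  0xef  0x3d  0x0c  0xf5 ]

t0 = [0x0c, 0x8c, 0xf5, 0xd4, 0xea, 0xed, 0xcc, 0x96]
t1 = [0xef, 0x0c, 0x3d, 0x8c, 0xa5, 0xf5, 0x1a, 0xd4]
t2 = [0x0c, 0xef, 0x8c, 0x0c, 0xf5, 0x3d, 0xd4, 0x8c]
t3 = [0xd4, 0xd4, 0xf5, 0xf5, 0xef, 0x3d, 0x0c, 0xf5]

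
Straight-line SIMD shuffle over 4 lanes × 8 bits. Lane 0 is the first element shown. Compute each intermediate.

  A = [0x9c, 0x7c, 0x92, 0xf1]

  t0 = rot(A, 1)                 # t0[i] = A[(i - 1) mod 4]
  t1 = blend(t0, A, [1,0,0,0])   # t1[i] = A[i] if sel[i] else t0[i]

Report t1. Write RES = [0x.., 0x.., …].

→ t0 |f1|9c|7c|92|
→ t1 |9c|9c|7c|92|

RES = [0x9c, 0x9c, 0x7c, 0x92]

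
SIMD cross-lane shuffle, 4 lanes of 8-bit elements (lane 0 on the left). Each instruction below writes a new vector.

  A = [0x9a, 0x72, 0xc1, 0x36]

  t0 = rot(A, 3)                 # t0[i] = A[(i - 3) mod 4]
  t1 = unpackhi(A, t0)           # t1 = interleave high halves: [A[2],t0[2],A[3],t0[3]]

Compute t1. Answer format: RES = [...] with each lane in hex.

RES = [ 0xc1  0x36  0x36  0x9a ]

  t0: 72 c1 36 9a
  t1: c1 36 36 9a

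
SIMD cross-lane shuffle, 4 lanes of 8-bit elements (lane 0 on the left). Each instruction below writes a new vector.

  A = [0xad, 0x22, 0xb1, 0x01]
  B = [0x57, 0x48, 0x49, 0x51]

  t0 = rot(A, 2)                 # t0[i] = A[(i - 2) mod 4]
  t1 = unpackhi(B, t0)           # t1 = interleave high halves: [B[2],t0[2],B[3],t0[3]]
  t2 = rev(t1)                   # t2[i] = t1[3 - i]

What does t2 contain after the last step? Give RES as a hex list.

RES = [0x22, 0x51, 0xad, 0x49]

→ t0 |b1|01|ad|22|
→ t1 |49|ad|51|22|
→ t2 |22|51|ad|49|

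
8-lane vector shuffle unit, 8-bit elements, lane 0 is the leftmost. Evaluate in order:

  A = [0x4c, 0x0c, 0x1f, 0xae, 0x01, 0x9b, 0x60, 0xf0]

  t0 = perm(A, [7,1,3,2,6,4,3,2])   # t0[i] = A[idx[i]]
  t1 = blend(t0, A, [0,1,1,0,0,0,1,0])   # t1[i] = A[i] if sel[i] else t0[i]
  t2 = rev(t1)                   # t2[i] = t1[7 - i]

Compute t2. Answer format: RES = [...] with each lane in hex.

t0 = [0xf0, 0x0c, 0xae, 0x1f, 0x60, 0x01, 0xae, 0x1f]
t1 = [0xf0, 0x0c, 0x1f, 0x1f, 0x60, 0x01, 0x60, 0x1f]
t2 = [0x1f, 0x60, 0x01, 0x60, 0x1f, 0x1f, 0x0c, 0xf0]

RES = [ 0x1f  0x60  0x01  0x60  0x1f  0x1f  0x0c  0xf0 ]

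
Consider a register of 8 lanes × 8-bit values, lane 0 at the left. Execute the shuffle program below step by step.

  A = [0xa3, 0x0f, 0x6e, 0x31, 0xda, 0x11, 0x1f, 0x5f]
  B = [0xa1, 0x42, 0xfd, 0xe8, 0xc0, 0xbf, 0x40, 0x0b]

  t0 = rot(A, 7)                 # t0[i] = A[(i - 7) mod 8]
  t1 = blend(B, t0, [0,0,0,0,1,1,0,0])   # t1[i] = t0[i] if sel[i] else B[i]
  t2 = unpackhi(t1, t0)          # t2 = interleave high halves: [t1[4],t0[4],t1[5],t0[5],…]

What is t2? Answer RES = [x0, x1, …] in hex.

→ t0 |0f|6e|31|da|11|1f|5f|a3|
→ t1 |a1|42|fd|e8|11|1f|40|0b|
→ t2 |11|11|1f|1f|40|5f|0b|a3|

RES = [0x11, 0x11, 0x1f, 0x1f, 0x40, 0x5f, 0x0b, 0xa3]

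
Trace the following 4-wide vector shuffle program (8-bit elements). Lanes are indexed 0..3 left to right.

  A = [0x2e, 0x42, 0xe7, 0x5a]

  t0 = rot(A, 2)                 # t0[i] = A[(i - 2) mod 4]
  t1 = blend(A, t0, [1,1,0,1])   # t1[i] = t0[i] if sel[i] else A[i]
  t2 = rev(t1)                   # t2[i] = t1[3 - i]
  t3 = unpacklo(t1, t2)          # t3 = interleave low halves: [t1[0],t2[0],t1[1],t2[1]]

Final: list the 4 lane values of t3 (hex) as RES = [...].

t0 = [0xe7, 0x5a, 0x2e, 0x42]
t1 = [0xe7, 0x5a, 0xe7, 0x42]
t2 = [0x42, 0xe7, 0x5a, 0xe7]
t3 = [0xe7, 0x42, 0x5a, 0xe7]

RES = [0xe7, 0x42, 0x5a, 0xe7]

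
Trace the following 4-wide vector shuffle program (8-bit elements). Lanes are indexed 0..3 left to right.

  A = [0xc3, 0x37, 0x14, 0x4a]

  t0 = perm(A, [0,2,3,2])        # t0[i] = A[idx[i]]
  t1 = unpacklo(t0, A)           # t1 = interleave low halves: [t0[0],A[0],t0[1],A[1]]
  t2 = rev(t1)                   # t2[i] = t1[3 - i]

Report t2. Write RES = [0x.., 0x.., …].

  t0: c3 14 4a 14
  t1: c3 c3 14 37
  t2: 37 14 c3 c3

RES = [ 0x37  0x14  0xc3  0xc3 ]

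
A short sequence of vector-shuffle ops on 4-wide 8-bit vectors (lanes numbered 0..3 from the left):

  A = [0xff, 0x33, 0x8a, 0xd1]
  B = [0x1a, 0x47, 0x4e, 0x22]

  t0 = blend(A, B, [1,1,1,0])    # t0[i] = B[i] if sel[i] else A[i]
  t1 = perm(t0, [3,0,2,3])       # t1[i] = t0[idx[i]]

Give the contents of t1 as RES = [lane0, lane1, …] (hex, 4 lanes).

  t0: 1a 47 4e d1
  t1: d1 1a 4e d1

RES = [0xd1, 0x1a, 0x4e, 0xd1]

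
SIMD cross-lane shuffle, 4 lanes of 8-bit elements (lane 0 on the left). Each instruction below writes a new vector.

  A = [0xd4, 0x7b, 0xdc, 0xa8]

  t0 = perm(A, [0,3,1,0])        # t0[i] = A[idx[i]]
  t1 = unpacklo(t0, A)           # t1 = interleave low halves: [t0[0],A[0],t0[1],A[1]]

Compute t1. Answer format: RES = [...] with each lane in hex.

  t0: d4 a8 7b d4
  t1: d4 d4 a8 7b

RES = [0xd4, 0xd4, 0xa8, 0x7b]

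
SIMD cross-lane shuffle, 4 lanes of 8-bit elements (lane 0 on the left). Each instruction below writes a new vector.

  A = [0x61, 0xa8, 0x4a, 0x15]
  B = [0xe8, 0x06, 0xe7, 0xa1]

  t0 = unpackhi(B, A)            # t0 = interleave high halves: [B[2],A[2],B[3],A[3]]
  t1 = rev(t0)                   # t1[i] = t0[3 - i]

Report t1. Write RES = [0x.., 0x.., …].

t0 = [0xe7, 0x4a, 0xa1, 0x15]
t1 = [0x15, 0xa1, 0x4a, 0xe7]

RES = [ 0x15  0xa1  0x4a  0xe7 ]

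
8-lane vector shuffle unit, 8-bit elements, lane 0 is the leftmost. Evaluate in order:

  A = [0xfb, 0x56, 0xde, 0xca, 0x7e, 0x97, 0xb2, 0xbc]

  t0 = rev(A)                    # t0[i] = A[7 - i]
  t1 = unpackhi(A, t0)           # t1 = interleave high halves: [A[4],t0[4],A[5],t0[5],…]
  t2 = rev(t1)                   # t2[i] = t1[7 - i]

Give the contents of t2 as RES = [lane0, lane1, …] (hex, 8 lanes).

t0 = [0xbc, 0xb2, 0x97, 0x7e, 0xca, 0xde, 0x56, 0xfb]
t1 = [0x7e, 0xca, 0x97, 0xde, 0xb2, 0x56, 0xbc, 0xfb]
t2 = [0xfb, 0xbc, 0x56, 0xb2, 0xde, 0x97, 0xca, 0x7e]

RES = [ 0xfb  0xbc  0x56  0xb2  0xde  0x97  0xca  0x7e ]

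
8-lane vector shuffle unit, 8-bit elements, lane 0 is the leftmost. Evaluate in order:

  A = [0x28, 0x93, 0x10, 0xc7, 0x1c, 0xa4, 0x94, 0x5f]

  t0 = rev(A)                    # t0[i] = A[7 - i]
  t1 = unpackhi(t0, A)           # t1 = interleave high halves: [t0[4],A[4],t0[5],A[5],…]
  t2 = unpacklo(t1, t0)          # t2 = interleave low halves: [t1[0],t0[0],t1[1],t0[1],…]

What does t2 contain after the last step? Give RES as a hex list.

→ t0 |5f|94|a4|1c|c7|10|93|28|
→ t1 |c7|1c|10|a4|93|94|28|5f|
→ t2 |c7|5f|1c|94|10|a4|a4|1c|

RES = [0xc7, 0x5f, 0x1c, 0x94, 0x10, 0xa4, 0xa4, 0x1c]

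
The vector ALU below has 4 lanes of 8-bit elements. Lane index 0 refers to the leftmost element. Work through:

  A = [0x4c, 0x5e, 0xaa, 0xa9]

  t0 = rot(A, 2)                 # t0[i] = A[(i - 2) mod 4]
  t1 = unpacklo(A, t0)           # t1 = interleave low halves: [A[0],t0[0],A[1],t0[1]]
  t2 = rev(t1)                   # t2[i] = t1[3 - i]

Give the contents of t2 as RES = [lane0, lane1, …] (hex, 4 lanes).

RES = [0xa9, 0x5e, 0xaa, 0x4c]

t0 = [0xaa, 0xa9, 0x4c, 0x5e]
t1 = [0x4c, 0xaa, 0x5e, 0xa9]
t2 = [0xa9, 0x5e, 0xaa, 0x4c]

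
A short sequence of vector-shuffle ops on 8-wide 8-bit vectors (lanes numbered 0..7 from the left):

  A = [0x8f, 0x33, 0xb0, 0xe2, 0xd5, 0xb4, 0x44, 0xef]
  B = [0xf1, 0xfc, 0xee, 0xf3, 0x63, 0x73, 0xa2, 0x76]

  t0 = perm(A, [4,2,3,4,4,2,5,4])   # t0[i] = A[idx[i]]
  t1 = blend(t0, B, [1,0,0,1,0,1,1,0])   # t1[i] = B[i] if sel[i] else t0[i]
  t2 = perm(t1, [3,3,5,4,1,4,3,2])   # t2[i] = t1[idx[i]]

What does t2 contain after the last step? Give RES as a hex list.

RES = [0xf3, 0xf3, 0x73, 0xd5, 0xb0, 0xd5, 0xf3, 0xe2]

→ t0 |d5|b0|e2|d5|d5|b0|b4|d5|
→ t1 |f1|b0|e2|f3|d5|73|a2|d5|
→ t2 |f3|f3|73|d5|b0|d5|f3|e2|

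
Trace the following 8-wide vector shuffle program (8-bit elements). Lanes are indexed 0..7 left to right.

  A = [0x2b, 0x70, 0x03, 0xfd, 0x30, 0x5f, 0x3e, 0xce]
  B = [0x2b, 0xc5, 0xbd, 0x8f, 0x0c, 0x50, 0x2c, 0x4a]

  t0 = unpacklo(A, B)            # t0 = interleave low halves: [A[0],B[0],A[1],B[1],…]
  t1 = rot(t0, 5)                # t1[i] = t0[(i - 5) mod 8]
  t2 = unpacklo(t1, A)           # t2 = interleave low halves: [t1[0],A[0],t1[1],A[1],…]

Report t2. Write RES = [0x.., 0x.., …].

RES = [ 0xc5  0x2b  0x03  0x70  0xbd  0x03  0xfd  0xfd ]

→ t0 |2b|2b|70|c5|03|bd|fd|8f|
→ t1 |c5|03|bd|fd|8f|2b|2b|70|
→ t2 |c5|2b|03|70|bd|03|fd|fd|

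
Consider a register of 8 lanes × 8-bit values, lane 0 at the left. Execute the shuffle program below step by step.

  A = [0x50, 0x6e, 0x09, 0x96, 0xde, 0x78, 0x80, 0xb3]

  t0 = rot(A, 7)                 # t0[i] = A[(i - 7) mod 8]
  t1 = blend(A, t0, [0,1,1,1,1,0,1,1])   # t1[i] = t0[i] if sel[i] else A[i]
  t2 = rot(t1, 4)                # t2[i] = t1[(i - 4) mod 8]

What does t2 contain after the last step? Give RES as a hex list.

→ t0 |6e|09|96|de|78|80|b3|50|
→ t1 |50|09|96|de|78|78|b3|50|
→ t2 |78|78|b3|50|50|09|96|de|

RES = [0x78, 0x78, 0xb3, 0x50, 0x50, 0x09, 0x96, 0xde]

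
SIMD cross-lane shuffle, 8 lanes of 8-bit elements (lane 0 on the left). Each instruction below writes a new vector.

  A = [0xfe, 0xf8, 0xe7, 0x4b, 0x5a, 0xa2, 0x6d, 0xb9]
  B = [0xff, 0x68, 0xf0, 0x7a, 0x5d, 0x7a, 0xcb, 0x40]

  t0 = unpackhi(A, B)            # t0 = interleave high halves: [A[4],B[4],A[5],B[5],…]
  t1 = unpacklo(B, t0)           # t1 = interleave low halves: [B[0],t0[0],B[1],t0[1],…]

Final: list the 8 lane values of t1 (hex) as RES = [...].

t0 = [0x5a, 0x5d, 0xa2, 0x7a, 0x6d, 0xcb, 0xb9, 0x40]
t1 = [0xff, 0x5a, 0x68, 0x5d, 0xf0, 0xa2, 0x7a, 0x7a]

RES = [0xff, 0x5a, 0x68, 0x5d, 0xf0, 0xa2, 0x7a, 0x7a]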